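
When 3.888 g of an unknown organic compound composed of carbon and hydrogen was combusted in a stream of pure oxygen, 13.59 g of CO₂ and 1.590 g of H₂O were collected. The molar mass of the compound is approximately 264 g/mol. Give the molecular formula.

C21H12

mol C = 13.59 g CO₂ ÷ 44.009 g/mol = 0.30880 mol
mol H = 2 × 1.590 g H₂O ÷ 18.015 g/mol = 0.17652 mol
Divide by the smallest (0.17652 mol): C 1.749, H 1.000
Multiplying each by 4 gives whole numbers: C 7.00, H 4.00
Empirical formula: C7H4
Empirical-formula mass = 88.11 g/mol; 264 ÷ 88.11 ≈ 3, so the molecular formula is C21H12.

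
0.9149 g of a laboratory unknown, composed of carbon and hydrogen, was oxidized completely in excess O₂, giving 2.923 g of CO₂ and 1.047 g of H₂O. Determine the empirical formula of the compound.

mol C = 2.923 g CO₂ ÷ 44.009 g/mol = 0.066418 mol
mol H = 2 × 1.047 g H₂O ÷ 18.015 g/mol = 0.11624 mol
Divide by the smallest (0.066418 mol): C 1.000, H 1.750
Multiplying each by 4 gives whole numbers: C 4.00, H 7.00

C4H7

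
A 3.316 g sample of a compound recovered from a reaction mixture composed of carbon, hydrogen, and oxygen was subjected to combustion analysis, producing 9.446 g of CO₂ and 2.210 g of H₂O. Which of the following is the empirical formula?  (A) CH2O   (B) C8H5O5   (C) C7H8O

mol C = 9.446 g CO₂ ÷ 44.009 g/mol = 0.21464 mol
mol H = 2 × 2.210 g H₂O ÷ 18.015 g/mol = 0.24535 mol
mass O = 3.316 − (2.5780 + 0.24731) = 0.49067 g → mol O = 0.49067 ÷ 15.999 = 0.030669 mol
Divide by the smallest (0.030669 mol): C 6.999, H 8.000, O 1.000

(C) C7H8O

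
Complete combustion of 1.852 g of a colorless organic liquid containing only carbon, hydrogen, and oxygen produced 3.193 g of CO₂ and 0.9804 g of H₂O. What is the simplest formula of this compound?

C4H6O3

mol C = 3.193 g CO₂ ÷ 44.009 g/mol = 0.072553 mol
mol H = 2 × 0.9804 g H₂O ÷ 18.015 g/mol = 0.10884 mol
mass O = 1.852 − (0.87144 + 0.10971) = 0.87085 g → mol O = 0.87085 ÷ 15.999 = 0.054431 mol
Divide by the smallest (0.054431 mol): C 1.333, H 2.000, O 1.000
Multiplying each by 3 gives whole numbers: C 4.00, H 6.00, O 3.00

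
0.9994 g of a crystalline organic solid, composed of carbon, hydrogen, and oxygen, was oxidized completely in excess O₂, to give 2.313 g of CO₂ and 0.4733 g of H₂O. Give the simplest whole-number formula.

C8H8O3

mol C = 2.313 g CO₂ ÷ 44.009 g/mol = 0.052557 mol
mol H = 2 × 0.4733 g H₂O ÷ 18.015 g/mol = 0.052545 mol
mass O = 0.9994 − (0.63127 + 0.052965) = 0.31517 g → mol O = 0.31517 ÷ 15.999 = 0.019699 mol
Divide by the smallest (0.019699 mol): C 2.668, H 2.667, O 1.000
Multiplying each by 3 gives whole numbers: C 8.00, H 8.00, O 3.00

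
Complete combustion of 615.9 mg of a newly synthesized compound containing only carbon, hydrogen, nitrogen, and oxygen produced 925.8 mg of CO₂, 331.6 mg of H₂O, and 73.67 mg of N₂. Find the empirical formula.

mol C = 0.9258 g CO₂ ÷ 44.009 g/mol = 0.021037 mol
mol H = 2 × 0.3316 g H₂O ÷ 18.015 g/mol = 0.036814 mol
mol N = 2 × 0.07367 g N₂ ÷ 28.014 g/mol = 0.0052595 mol
mass O = 0.6159 − (0.25267 + 0.037108 + 0.073670) = 0.25245 g → mol O = 0.25245 ÷ 15.999 = 0.015779 mol
Divide by the smallest (0.0052595 mol): C 4.000, H 6.999, N 1.000, O 3.000

C4H7NO3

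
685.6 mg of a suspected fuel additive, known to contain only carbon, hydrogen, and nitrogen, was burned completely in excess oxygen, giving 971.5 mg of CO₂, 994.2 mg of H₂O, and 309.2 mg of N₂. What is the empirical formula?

mol C = 0.9715 g CO₂ ÷ 44.009 g/mol = 0.022075 mol
mol H = 2 × 0.9942 g H₂O ÷ 18.015 g/mol = 0.11037 mol
mol N = 2 × 0.3092 g N₂ ÷ 28.014 g/mol = 0.022075 mol
Divide by the smallest (0.022075 mol): C 1.000, H 5.000, N 1.000

CH5N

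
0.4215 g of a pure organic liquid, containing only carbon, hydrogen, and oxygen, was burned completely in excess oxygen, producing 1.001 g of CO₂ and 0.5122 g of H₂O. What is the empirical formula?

C4H10O

mol C = 1.001 g CO₂ ÷ 44.009 g/mol = 0.022745 mol
mol H = 2 × 0.5122 g H₂O ÷ 18.015 g/mol = 0.056864 mol
mass O = 0.4215 − (0.27319 + 0.057319) = 0.090987 g → mol O = 0.090987 ÷ 15.999 = 0.0056870 mol
Divide by the smallest (0.0056870 mol): C 4.000, H 9.999, O 1.000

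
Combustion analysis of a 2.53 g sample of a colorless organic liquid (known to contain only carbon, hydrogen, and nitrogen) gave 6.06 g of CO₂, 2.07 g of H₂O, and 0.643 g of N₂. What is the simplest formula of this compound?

C3H5N

mol C = 6.06 g CO₂ ÷ 44.009 g/mol = 0.1377 mol
mol H = 2 × 2.07 g H₂O ÷ 18.015 g/mol = 0.2298 mol
mol N = 2 × 0.643 g N₂ ÷ 28.014 g/mol = 0.04591 mol
Divide by the smallest (0.04591 mol): C 3.000, H 5.006, N 1.000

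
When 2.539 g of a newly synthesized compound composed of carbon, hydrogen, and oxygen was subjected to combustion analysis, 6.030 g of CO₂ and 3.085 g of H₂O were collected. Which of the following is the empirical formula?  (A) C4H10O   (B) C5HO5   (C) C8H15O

(A) C4H10O

mol C = 6.030 g CO₂ ÷ 44.009 g/mol = 0.13702 mol
mol H = 2 × 3.085 g H₂O ÷ 18.015 g/mol = 0.34249 mol
mass O = 2.539 − (1.6457 + 0.34523) = 0.54805 g → mol O = 0.54805 ÷ 15.999 = 0.034255 mol
Divide by the smallest (0.034255 mol): C 4.000, H 9.998, O 1.000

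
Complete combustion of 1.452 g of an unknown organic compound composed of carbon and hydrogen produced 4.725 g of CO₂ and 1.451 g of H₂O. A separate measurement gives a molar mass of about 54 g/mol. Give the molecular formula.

mol C = 4.725 g CO₂ ÷ 44.009 g/mol = 0.10736 mol
mol H = 2 × 1.451 g H₂O ÷ 18.015 g/mol = 0.16109 mol
Divide by the smallest (0.10736 mol): C 1.000, H 1.500
Multiplying each by 2 gives whole numbers: C 2.00, H 3.00
Empirical formula: C2H3
Empirical-formula mass = 27.05 g/mol; 54 ÷ 27.05 ≈ 2, so the molecular formula is C4H6.

C4H6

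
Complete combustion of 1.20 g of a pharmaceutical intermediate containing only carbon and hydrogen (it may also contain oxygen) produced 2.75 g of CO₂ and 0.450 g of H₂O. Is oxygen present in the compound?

yes

mol C = 2.75 g CO₂ ÷ 44.009 g/mol = 0.06249 mol
mol H = 2 × 0.450 g H₂O ÷ 18.015 g/mol = 0.04996 mol
C and H account for only 0.8009 g of the 1.20 g sample; the remaining 0.3991 g must be oxygen.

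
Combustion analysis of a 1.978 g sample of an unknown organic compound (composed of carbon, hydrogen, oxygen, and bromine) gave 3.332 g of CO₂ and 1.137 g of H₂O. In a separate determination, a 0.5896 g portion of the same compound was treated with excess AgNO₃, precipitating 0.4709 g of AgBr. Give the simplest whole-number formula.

mol C = 3.332 g CO₂ ÷ 44.009 g/mol = 0.075712 mol
mol H = 2 × 1.137 g H₂O ÷ 18.015 g/mol = 0.12623 mol
From the AgBr data: mol Br per gram of compound = (0.4709 ÷ 187.772) ÷ 0.5896 = 0.0042534 mol/g, so in the 1.978 g combustion sample mol Br = 0.0084133 mol
mass O = 1.978 − (0.90937 + 0.12724 + 0.67226) = 0.26913 g → mol O = 0.26913 ÷ 15.999 = 0.016822 mol
Divide by the smallest (0.0084133 mol): C 8.999, H 15.003, Br 1.000, O 1.999

C9H15BrO2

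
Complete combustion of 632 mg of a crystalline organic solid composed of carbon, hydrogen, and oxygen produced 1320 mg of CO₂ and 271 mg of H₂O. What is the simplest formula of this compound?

C2H2O

mol C = 1.32 g CO₂ ÷ 44.009 g/mol = 0.02999 mol
mol H = 2 × 0.271 g H₂O ÷ 18.015 g/mol = 0.03009 mol
mass O = 0.632 − (0.3603 + 0.03033) = 0.2414 g → mol O = 0.2414 ÷ 15.999 = 0.01509 mol
Divide by the smallest (0.01509 mol): C 1.988, H 1.994, O 1.000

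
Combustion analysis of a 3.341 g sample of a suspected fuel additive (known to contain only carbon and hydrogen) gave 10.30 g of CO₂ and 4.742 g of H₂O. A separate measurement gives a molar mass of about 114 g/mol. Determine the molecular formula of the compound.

C8H18

mol C = 10.30 g CO₂ ÷ 44.009 g/mol = 0.23404 mol
mol H = 2 × 4.742 g H₂O ÷ 18.015 g/mol = 0.52645 mol
Divide by the smallest (0.23404 mol): C 1.000, H 2.249
Multiplying each by 4 gives whole numbers: C 4.00, H 9.00
Empirical formula: C4H9
Empirical-formula mass = 57.12 g/mol; 114 ÷ 57.12 ≈ 2, so the molecular formula is C8H18.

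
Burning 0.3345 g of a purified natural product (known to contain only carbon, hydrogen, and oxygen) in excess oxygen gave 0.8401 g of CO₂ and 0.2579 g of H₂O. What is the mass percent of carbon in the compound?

68.54%

mol C = 0.8401 g CO₂ ÷ 44.009 g/mol = 0.019089 mol
mol H = 2 × 0.2579 g H₂O ÷ 18.015 g/mol = 0.028632 mol
mass O = 0.3345 − (0.22928 + 0.028861) = 0.076358 g → mol O = 0.076358 ÷ 15.999 = 0.0047727 mol
mass % C = 0.22928 g ÷ 0.3345 g × 100%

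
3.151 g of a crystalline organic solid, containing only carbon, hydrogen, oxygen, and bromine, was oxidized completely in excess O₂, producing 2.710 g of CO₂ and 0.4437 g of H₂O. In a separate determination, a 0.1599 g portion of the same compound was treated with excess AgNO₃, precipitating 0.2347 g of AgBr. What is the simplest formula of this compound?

mol C = 2.710 g CO₂ ÷ 44.009 g/mol = 0.061578 mol
mol H = 2 × 0.4437 g H₂O ÷ 18.015 g/mol = 0.049259 mol
From the AgBr data: mol Br per gram of compound = (0.2347 ÷ 187.772) ÷ 0.1599 = 0.0078169 mol/g, so in the 3.151 g combustion sample mol Br = 0.024631 mol
mass O = 3.151 − (0.73962 + 0.049653 + 1.9681) = 0.39361 g → mol O = 0.39361 ÷ 15.999 = 0.024602 mol
Divide by the smallest (0.024602 mol): C 2.503, H 2.002, Br 1.001, O 1.000
Multiplying each by 2 gives whole numbers: C 5.01, H 4.00, Br 2.00, O 2.00

C5H4Br2O2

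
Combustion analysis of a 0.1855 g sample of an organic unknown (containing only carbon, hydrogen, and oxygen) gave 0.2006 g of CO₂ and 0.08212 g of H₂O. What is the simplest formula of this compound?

C3H6O5

mol C = 0.2006 g CO₂ ÷ 44.009 g/mol = 0.0045582 mol
mol H = 2 × 0.08212 g H₂O ÷ 18.015 g/mol = 0.0091168 mol
mass O = 0.1855 − (0.054748 + 0.0091898) = 0.12156 g → mol O = 0.12156 ÷ 15.999 = 0.0075981 mol
Divide by the smallest (0.0045582 mol): C 1.000, H 2.000, O 1.667
Multiplying each by 3 gives whole numbers: C 3.00, H 6.00, O 5.00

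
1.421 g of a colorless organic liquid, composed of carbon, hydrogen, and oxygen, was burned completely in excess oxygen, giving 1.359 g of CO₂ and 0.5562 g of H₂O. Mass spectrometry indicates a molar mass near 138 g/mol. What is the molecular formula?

mol C = 1.359 g CO₂ ÷ 44.009 g/mol = 0.030880 mol
mol H = 2 × 0.5562 g H₂O ÷ 18.015 g/mol = 0.061749 mol
mass O = 1.421 − (0.37090 + 0.062243) = 0.98786 g → mol O = 0.98786 ÷ 15.999 = 0.061745 mol
Divide by the smallest (0.030880 mol): C 1.000, H 2.000, O 2.000
Empirical formula: CH2O2
Empirical-formula mass = 46.02 g/mol; 138 ÷ 46.02 ≈ 3, so the molecular formula is C3H6O6.

C3H6O6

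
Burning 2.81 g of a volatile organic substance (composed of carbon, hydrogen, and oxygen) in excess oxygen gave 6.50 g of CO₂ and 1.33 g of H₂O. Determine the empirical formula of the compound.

mol C = 6.50 g CO₂ ÷ 44.009 g/mol = 0.1477 mol
mol H = 2 × 1.33 g H₂O ÷ 18.015 g/mol = 0.1477 mol
mass O = 2.81 − (1.774 + 0.1488) = 0.8872 g → mol O = 0.8872 ÷ 15.999 = 0.05545 mol
Divide by the smallest (0.05545 mol): C 2.664, H 2.663, O 1.000
Multiplying each by 3 gives whole numbers: C 7.99, H 7.99, O 3.00

C8H8O3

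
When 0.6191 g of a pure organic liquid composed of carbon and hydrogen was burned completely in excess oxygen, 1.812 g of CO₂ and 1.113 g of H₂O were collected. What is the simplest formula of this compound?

CH3

mol C = 1.812 g CO₂ ÷ 44.009 g/mol = 0.041173 mol
mol H = 2 × 1.113 g H₂O ÷ 18.015 g/mol = 0.12356 mol
Divide by the smallest (0.041173 mol): C 1.000, H 3.001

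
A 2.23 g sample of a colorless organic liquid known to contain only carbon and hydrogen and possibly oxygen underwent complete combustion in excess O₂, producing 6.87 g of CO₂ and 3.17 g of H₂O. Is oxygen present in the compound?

mol C = 6.87 g CO₂ ÷ 44.009 g/mol = 0.1561 mol
mol H = 2 × 3.17 g H₂O ÷ 18.015 g/mol = 0.3519 mol
C and H together account for 2.230 g — essentially the entire 2.23 g sample — so the compound contains no oxygen.

no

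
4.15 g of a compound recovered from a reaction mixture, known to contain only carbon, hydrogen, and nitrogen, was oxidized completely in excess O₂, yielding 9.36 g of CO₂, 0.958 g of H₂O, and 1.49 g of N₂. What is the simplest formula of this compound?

C2HN

mol C = 9.36 g CO₂ ÷ 44.009 g/mol = 0.2127 mol
mol H = 2 × 0.958 g H₂O ÷ 18.015 g/mol = 0.1064 mol
mol N = 2 × 1.49 g N₂ ÷ 28.014 g/mol = 0.1064 mol
Divide by the smallest (0.1064 mol): C 2.000, H 1.000, N 1.000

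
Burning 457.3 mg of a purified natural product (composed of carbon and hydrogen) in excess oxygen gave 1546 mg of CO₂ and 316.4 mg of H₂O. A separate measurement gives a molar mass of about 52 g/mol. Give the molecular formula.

mol C = 1.546 g CO₂ ÷ 44.009 g/mol = 0.035129 mol
mol H = 2 × 0.3164 g H₂O ÷ 18.015 g/mol = 0.035126 mol
Divide by the smallest (0.035126 mol): C 1.000, H 1.000
Empirical formula: CH
Empirical-formula mass = 13.02 g/mol; 52 ÷ 13.02 ≈ 4, so the molecular formula is C4H4.

C4H4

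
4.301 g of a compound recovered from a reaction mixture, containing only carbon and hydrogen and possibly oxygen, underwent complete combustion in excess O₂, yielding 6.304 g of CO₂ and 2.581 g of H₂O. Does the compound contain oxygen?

mol C = 6.304 g CO₂ ÷ 44.009 g/mol = 0.14324 mol
mol H = 2 × 2.581 g H₂O ÷ 18.015 g/mol = 0.28654 mol
C and H account for only 2.0093 g of the 4.301 g sample; the remaining 2.2917 g must be oxygen.

yes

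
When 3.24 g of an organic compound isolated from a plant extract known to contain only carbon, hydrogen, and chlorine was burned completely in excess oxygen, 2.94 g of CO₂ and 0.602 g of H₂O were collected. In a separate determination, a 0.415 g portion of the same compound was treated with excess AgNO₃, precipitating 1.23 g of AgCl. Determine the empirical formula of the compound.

CHCl

mol C = 2.94 g CO₂ ÷ 44.009 g/mol = 0.06680 mol
mol H = 2 × 0.602 g H₂O ÷ 18.015 g/mol = 0.06683 mol
From the AgCl data: mol Cl per gram of compound = (1.23 ÷ 143.318) ÷ 0.415 = 0.02068 mol/g, so in the 3.24 g combustion sample mol Cl = 0.06700 mol
Divide by the smallest (0.06680 mol): C 1.000, H 1.000, Cl 1.003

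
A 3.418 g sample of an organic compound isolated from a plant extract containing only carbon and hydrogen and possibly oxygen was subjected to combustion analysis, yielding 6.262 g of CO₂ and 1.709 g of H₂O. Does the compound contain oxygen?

mol C = 6.262 g CO₂ ÷ 44.009 g/mol = 0.14229 mol
mol H = 2 × 1.709 g H₂O ÷ 18.015 g/mol = 0.18973 mol
C and H account for only 1.9003 g of the 3.418 g sample; the remaining 1.5177 g must be oxygen.

yes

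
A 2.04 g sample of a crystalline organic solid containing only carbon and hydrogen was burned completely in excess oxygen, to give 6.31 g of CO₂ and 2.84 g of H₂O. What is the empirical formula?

mol C = 6.31 g CO₂ ÷ 44.009 g/mol = 0.1434 mol
mol H = 2 × 2.84 g H₂O ÷ 18.015 g/mol = 0.3153 mol
Divide by the smallest (0.1434 mol): C 1.000, H 2.199
Multiplying each by 5 gives whole numbers: C 5.00, H 11.00

C5H11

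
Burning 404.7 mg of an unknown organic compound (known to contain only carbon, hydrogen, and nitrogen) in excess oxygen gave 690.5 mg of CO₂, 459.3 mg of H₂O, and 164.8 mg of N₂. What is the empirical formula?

mol C = 0.6905 g CO₂ ÷ 44.009 g/mol = 0.015690 mol
mol H = 2 × 0.4593 g H₂O ÷ 18.015 g/mol = 0.050991 mol
mol N = 2 × 0.1648 g N₂ ÷ 28.014 g/mol = 0.011766 mol
Divide by the smallest (0.011766 mol): C 1.334, H 4.334, N 1.000
Multiplying each by 3 gives whole numbers: C 4.00, H 13.00, N 3.00

C4H13N3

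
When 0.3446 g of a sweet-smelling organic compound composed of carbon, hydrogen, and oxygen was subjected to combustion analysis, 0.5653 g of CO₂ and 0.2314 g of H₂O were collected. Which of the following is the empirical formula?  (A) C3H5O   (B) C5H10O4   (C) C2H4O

mol C = 0.5653 g CO₂ ÷ 44.009 g/mol = 0.012845 mol
mol H = 2 × 0.2314 g H₂O ÷ 18.015 g/mol = 0.025690 mol
mass O = 0.3446 − (0.15428 + 0.025895) = 0.16442 g → mol O = 0.16442 ÷ 15.999 = 0.010277 mol
Divide by the smallest (0.010277 mol): C 1.250, H 2.500, O 1.000
Multiplying each by 4 gives whole numbers: C 5.00, H 10.00, O 4.00

(B) C5H10O4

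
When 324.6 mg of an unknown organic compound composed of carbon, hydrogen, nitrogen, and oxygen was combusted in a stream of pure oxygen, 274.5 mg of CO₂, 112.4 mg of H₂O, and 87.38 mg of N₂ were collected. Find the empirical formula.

mol C = 0.2745 g CO₂ ÷ 44.009 g/mol = 0.0062374 mol
mol H = 2 × 0.1124 g H₂O ÷ 18.015 g/mol = 0.012478 mol
mol N = 2 × 0.08738 g N₂ ÷ 28.014 g/mol = 0.0062383 mol
mass O = 0.3246 − (0.074917 + 0.012578 + 0.087380) = 0.14972 g → mol O = 0.14972 ÷ 15.999 = 0.0093584 mol
Divide by the smallest (0.0062374 mol): C 1.000, H 2.001, N 1.000, O 1.500
Multiplying each by 2 gives whole numbers: C 2.00, H 4.00, N 2.00, O 3.00

C2H4N2O3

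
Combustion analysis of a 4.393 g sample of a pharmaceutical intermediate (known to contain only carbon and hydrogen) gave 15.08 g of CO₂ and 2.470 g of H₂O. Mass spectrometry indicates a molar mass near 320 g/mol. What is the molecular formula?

C25H20

mol C = 15.08 g CO₂ ÷ 44.009 g/mol = 0.34266 mol
mol H = 2 × 2.470 g H₂O ÷ 18.015 g/mol = 0.27422 mol
Divide by the smallest (0.27422 mol): C 1.250, H 1.000
Multiplying each by 4 gives whole numbers: C 5.00, H 4.00
Empirical formula: C5H4
Empirical-formula mass = 64.09 g/mol; 320 ÷ 64.09 ≈ 5, so the molecular formula is C25H20.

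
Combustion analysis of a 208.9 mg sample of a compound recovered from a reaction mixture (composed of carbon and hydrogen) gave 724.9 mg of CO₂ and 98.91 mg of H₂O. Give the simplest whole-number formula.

mol C = 0.7249 g CO₂ ÷ 44.009 g/mol = 0.016472 mol
mol H = 2 × 0.09891 g H₂O ÷ 18.015 g/mol = 0.010981 mol
Divide by the smallest (0.010981 mol): C 1.500, H 1.000
Multiplying each by 2 gives whole numbers: C 3.00, H 2.00

C3H2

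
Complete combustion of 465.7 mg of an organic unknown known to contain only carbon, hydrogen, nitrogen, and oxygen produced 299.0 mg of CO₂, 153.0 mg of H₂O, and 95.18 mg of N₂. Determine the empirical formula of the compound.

C2H5N2O5

mol C = 0.2990 g CO₂ ÷ 44.009 g/mol = 0.0067941 mol
mol H = 2 × 0.1530 g H₂O ÷ 18.015 g/mol = 0.016986 mol
mol N = 2 × 0.09518 g N₂ ÷ 28.014 g/mol = 0.0067952 mol
mass O = 0.4657 − (0.081604 + 0.017122 + 0.095180) = 0.27179 g → mol O = 0.27179 ÷ 15.999 = 0.016988 mol
Divide by the smallest (0.0067941 mol): C 1.000, H 2.500, N 1.000, O 2.500
Multiplying each by 2 gives whole numbers: C 2.00, H 5.00, N 2.00, O 5.00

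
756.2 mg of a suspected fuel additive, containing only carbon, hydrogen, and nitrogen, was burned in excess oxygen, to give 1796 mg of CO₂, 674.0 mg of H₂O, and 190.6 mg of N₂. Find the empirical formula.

mol C = 1.796 g CO₂ ÷ 44.009 g/mol = 0.040810 mol
mol H = 2 × 0.6740 g H₂O ÷ 18.015 g/mol = 0.074827 mol
mol N = 2 × 0.1906 g N₂ ÷ 28.014 g/mol = 0.013607 mol
Divide by the smallest (0.013607 mol): C 2.999, H 5.499, N 1.000
Multiplying each by 2 gives whole numbers: C 6.00, H 11.00, N 2.00

C6H11N2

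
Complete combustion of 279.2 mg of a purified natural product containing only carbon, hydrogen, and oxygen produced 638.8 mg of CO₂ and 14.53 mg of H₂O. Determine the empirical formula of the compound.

C9HO4

mol C = 0.6388 g CO₂ ÷ 44.009 g/mol = 0.014515 mol
mol H = 2 × 0.01453 g H₂O ÷ 18.015 g/mol = 0.0016131 mol
mass O = 0.2792 − (0.17434 + 0.0016260) = 0.10323 g → mol O = 0.10323 ÷ 15.999 = 0.0064524 mol
Divide by the smallest (0.0016131 mol): C 8.998, H 1.000, O 4.000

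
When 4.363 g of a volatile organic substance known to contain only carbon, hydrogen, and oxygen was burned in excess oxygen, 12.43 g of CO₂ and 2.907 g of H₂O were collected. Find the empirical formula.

C7H8O

mol C = 12.43 g CO₂ ÷ 44.009 g/mol = 0.28244 mol
mol H = 2 × 2.907 g H₂O ÷ 18.015 g/mol = 0.32273 mol
mass O = 4.363 − (3.3924 + 0.32531) = 0.64527 g → mol O = 0.64527 ÷ 15.999 = 0.040332 mol
Divide by the smallest (0.040332 mol): C 7.003, H 8.002, O 1.000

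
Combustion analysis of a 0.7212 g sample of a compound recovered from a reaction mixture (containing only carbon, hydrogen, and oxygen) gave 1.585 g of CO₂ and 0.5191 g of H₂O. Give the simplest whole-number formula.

mol C = 1.585 g CO₂ ÷ 44.009 g/mol = 0.036015 mol
mol H = 2 × 0.5191 g H₂O ÷ 18.015 g/mol = 0.057630 mol
mass O = 0.7212 − (0.43258 + 0.058091) = 0.23053 g → mol O = 0.23053 ÷ 15.999 = 0.014409 mol
Divide by the smallest (0.014409 mol): C 2.500, H 4.000, O 1.000
Multiplying each by 2 gives whole numbers: C 5.00, H 8.00, O 2.00

C5H8O2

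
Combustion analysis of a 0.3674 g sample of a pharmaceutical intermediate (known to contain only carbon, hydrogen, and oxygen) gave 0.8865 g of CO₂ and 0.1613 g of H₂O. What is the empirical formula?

mol C = 0.8865 g CO₂ ÷ 44.009 g/mol = 0.020144 mol
mol H = 2 × 0.1613 g H₂O ÷ 18.015 g/mol = 0.017907 mol
mass O = 0.3674 − (0.24194 + 0.018051) = 0.10740 g → mol O = 0.10740 ÷ 15.999 = 0.0067132 mol
Divide by the smallest (0.0067132 mol): C 3.001, H 2.667, O 1.000
Multiplying each by 3 gives whole numbers: C 9.00, H 8.00, O 3.00

C9H8O3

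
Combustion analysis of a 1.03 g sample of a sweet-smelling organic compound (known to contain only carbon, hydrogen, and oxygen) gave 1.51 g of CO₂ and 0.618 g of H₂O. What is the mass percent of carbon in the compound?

mol C = 1.51 g CO₂ ÷ 44.009 g/mol = 0.03431 mol
mol H = 2 × 0.618 g H₂O ÷ 18.015 g/mol = 0.06861 mol
mass O = 1.03 − (0.4121 + 0.06916) = 0.5487 g → mol O = 0.5487 ÷ 15.999 = 0.03430 mol
mass % C = 0.4121 g ÷ 1.03 g × 100%

40.0%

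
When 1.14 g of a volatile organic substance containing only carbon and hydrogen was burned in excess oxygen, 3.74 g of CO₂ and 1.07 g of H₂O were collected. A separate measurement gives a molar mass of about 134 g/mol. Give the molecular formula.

mol C = 3.74 g CO₂ ÷ 44.009 g/mol = 0.08498 mol
mol H = 2 × 1.07 g H₂O ÷ 18.015 g/mol = 0.1188 mol
Divide by the smallest (0.08498 mol): C 1.000, H 1.398
Multiplying each by 5 gives whole numbers: C 5.00, H 6.99
Empirical formula: C5H7
Empirical-formula mass = 67.11 g/mol; 134 ÷ 67.11 ≈ 2, so the molecular formula is C10H14.

C10H14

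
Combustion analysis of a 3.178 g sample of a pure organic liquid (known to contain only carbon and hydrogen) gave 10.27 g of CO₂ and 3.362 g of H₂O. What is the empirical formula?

C5H8

mol C = 10.27 g CO₂ ÷ 44.009 g/mol = 0.23336 mol
mol H = 2 × 3.362 g H₂O ÷ 18.015 g/mol = 0.37324 mol
Divide by the smallest (0.23336 mol): C 1.000, H 1.599
Multiplying each by 5 gives whole numbers: C 5.00, H 8.00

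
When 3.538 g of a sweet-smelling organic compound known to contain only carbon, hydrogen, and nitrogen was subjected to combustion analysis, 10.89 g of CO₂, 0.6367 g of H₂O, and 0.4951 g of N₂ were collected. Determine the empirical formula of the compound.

C7H2N

mol C = 10.89 g CO₂ ÷ 44.009 g/mol = 0.24745 mol
mol H = 2 × 0.6367 g H₂O ÷ 18.015 g/mol = 0.070686 mol
mol N = 2 × 0.4951 g N₂ ÷ 28.014 g/mol = 0.035347 mol
Divide by the smallest (0.035347 mol): C 7.001, H 2.000, N 1.000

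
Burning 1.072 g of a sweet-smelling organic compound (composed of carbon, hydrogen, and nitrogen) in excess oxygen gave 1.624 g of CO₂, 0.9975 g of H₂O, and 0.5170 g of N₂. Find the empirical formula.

CH3N

mol C = 1.624 g CO₂ ÷ 44.009 g/mol = 0.036902 mol
mol H = 2 × 0.9975 g H₂O ÷ 18.015 g/mol = 0.11074 mol
mol N = 2 × 0.5170 g N₂ ÷ 28.014 g/mol = 0.036910 mol
Divide by the smallest (0.036902 mol): C 1.000, H 3.001, N 1.000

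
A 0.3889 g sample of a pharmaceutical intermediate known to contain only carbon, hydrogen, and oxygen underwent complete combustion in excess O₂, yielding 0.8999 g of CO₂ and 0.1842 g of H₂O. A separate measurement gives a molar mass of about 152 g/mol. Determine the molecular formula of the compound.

C8H8O3

mol C = 0.8999 g CO₂ ÷ 44.009 g/mol = 0.020448 mol
mol H = 2 × 0.1842 g H₂O ÷ 18.015 g/mol = 0.020450 mol
mass O = 0.3889 − (0.24560 + 0.020613) = 0.12268 g → mol O = 0.12268 ÷ 15.999 = 0.0076683 mol
Divide by the smallest (0.0076683 mol): C 2.667, H 2.667, O 1.000
Multiplying each by 3 gives whole numbers: C 8.00, H 8.00, O 3.00
Empirical formula: C8H8O3
Empirical-formula mass = 152.15 g/mol; 152 ÷ 152.15 ≈ 1, so the molecular formula is C8H8O3.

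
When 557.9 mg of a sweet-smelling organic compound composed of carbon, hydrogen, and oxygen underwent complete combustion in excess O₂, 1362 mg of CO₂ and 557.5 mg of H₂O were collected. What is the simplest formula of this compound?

C4H8O

mol C = 1.362 g CO₂ ÷ 44.009 g/mol = 0.030948 mol
mol H = 2 × 0.5575 g H₂O ÷ 18.015 g/mol = 0.061893 mol
mass O = 0.5579 − (0.37172 + 0.062388) = 0.12379 g → mol O = 0.12379 ÷ 15.999 = 0.0077375 mol
Divide by the smallest (0.0077375 mol): C 4.000, H 7.999, O 1.000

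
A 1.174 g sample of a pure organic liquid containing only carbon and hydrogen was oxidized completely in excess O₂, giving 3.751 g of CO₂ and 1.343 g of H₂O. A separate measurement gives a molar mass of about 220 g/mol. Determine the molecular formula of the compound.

C16H28

mol C = 3.751 g CO₂ ÷ 44.009 g/mol = 0.085233 mol
mol H = 2 × 1.343 g H₂O ÷ 18.015 g/mol = 0.14910 mol
Divide by the smallest (0.085233 mol): C 1.000, H 1.749
Multiplying each by 4 gives whole numbers: C 4.00, H 7.00
Empirical formula: C4H7
Empirical-formula mass = 55.10 g/mol; 220 ÷ 55.10 ≈ 4, so the molecular formula is C16H28.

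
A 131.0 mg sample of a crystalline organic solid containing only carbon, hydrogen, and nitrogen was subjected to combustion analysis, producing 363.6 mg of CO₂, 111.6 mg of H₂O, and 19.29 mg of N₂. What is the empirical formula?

C6H9N

mol C = 0.3636 g CO₂ ÷ 44.009 g/mol = 0.0082619 mol
mol H = 2 × 0.1116 g H₂O ÷ 18.015 g/mol = 0.012390 mol
mol N = 2 × 0.01929 g N₂ ÷ 28.014 g/mol = 0.0013772 mol
Divide by the smallest (0.0013772 mol): C 5.999, H 8.996, N 1.000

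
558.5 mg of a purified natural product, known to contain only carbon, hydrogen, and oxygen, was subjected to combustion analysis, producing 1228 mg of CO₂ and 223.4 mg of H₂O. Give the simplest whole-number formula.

C9H8O4

mol C = 1.228 g CO₂ ÷ 44.009 g/mol = 0.027903 mol
mol H = 2 × 0.2234 g H₂O ÷ 18.015 g/mol = 0.024802 mol
mass O = 0.5585 − (0.33515 + 0.025000) = 0.19835 g → mol O = 0.19835 ÷ 15.999 = 0.012398 mol
Divide by the smallest (0.012398 mol): C 2.251, H 2.000, O 1.000
Multiplying each by 4 gives whole numbers: C 9.00, H 8.00, O 4.00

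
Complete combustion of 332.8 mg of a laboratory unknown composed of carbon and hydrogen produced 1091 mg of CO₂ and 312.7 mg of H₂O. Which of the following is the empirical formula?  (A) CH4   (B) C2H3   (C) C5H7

mol C = 1.091 g CO₂ ÷ 44.009 g/mol = 0.024790 mol
mol H = 2 × 0.3127 g H₂O ÷ 18.015 g/mol = 0.034716 mol
Divide by the smallest (0.024790 mol): C 1.000, H 1.400
Multiplying each by 5 gives whole numbers: C 5.00, H 7.00

(C) C5H7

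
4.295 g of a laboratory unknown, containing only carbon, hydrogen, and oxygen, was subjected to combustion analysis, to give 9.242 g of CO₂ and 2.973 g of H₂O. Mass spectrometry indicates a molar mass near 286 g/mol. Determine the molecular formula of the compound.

C14H22O6

mol C = 9.242 g CO₂ ÷ 44.009 g/mol = 0.21000 mol
mol H = 2 × 2.973 g H₂O ÷ 18.015 g/mol = 0.33006 mol
mass O = 4.295 − (2.5223 + 0.33270) = 1.4400 g → mol O = 1.4400 ÷ 15.999 = 0.090003 mol
Divide by the smallest (0.090003 mol): C 2.333, H 3.667, O 1.000
Multiplying each by 3 gives whole numbers: C 7.00, H 11.00, O 3.00
Empirical formula: C7H11O3
Empirical-formula mass = 143.16 g/mol; 286 ÷ 143.16 ≈ 2, so the molecular formula is C14H22O6.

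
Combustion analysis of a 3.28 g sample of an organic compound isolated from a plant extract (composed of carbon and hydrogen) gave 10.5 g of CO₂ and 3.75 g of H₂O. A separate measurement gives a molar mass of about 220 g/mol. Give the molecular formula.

mol C = 10.5 g CO₂ ÷ 44.009 g/mol = 0.2386 mol
mol H = 2 × 3.75 g H₂O ÷ 18.015 g/mol = 0.4163 mol
Divide by the smallest (0.2386 mol): C 1.000, H 1.745
Multiplying each by 4 gives whole numbers: C 4.00, H 6.98
Empirical formula: C4H7
Empirical-formula mass = 55.10 g/mol; 220 ÷ 55.10 ≈ 4, so the molecular formula is C16H28.

C16H28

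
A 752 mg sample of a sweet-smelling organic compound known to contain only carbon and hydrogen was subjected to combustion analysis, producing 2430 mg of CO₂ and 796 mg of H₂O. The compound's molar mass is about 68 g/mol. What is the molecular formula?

C5H8

mol C = 2.43 g CO₂ ÷ 44.009 g/mol = 0.05522 mol
mol H = 2 × 0.796 g H₂O ÷ 18.015 g/mol = 0.08837 mol
Divide by the smallest (0.05522 mol): C 1.000, H 1.600
Multiplying each by 5 gives whole numbers: C 5.00, H 8.00
Empirical formula: C5H8
Empirical-formula mass = 68.12 g/mol; 68 ÷ 68.12 ≈ 1, so the molecular formula is C5H8.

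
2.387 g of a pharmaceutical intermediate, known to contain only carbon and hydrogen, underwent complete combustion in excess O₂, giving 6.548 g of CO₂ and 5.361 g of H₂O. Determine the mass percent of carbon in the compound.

mol C = 6.548 g CO₂ ÷ 44.009 g/mol = 0.14879 mol
mol H = 2 × 5.361 g H₂O ÷ 18.015 g/mol = 0.59517 mol
mass % C = 1.7871 g ÷ 2.387 g × 100%

74.87%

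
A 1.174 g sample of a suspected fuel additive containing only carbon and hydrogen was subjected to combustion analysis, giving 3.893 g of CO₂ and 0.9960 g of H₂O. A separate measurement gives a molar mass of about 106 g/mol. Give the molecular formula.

C8H10

mol C = 3.893 g CO₂ ÷ 44.009 g/mol = 0.088459 mol
mol H = 2 × 0.9960 g H₂O ÷ 18.015 g/mol = 0.11057 mol
Divide by the smallest (0.088459 mol): C 1.000, H 1.250
Multiplying each by 4 gives whole numbers: C 4.00, H 5.00
Empirical formula: C4H5
Empirical-formula mass = 53.08 g/mol; 106 ÷ 53.08 ≈ 2, so the molecular formula is C8H10.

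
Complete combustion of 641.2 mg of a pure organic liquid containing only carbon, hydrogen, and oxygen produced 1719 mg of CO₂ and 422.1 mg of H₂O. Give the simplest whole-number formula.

mol C = 1.719 g CO₂ ÷ 44.009 g/mol = 0.039060 mol
mol H = 2 × 0.4221 g H₂O ÷ 18.015 g/mol = 0.046861 mol
mass O = 0.6412 − (0.46915 + 0.047236) = 0.12481 g → mol O = 0.12481 ÷ 15.999 = 0.0078012 mol
Divide by the smallest (0.0078012 mol): C 5.007, H 6.007, O 1.000

C5H6O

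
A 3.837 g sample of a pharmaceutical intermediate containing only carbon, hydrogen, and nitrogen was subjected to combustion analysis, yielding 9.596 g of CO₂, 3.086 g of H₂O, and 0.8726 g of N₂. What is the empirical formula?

C7H11N2

mol C = 9.596 g CO₂ ÷ 44.009 g/mol = 0.21805 mol
mol H = 2 × 3.086 g H₂O ÷ 18.015 g/mol = 0.34260 mol
mol N = 2 × 0.8726 g N₂ ÷ 28.014 g/mol = 0.062297 mol
Divide by the smallest (0.062297 mol): C 3.500, H 5.499, N 1.000
Multiplying each by 2 gives whole numbers: C 7.00, H 11.00, N 2.00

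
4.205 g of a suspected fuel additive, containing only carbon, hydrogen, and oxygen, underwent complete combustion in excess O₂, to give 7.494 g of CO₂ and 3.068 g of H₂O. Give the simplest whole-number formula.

C3H6O2

mol C = 7.494 g CO₂ ÷ 44.009 g/mol = 0.17028 mol
mol H = 2 × 3.068 g H₂O ÷ 18.015 g/mol = 0.34061 mol
mass O = 4.205 − (2.0453 + 0.34333) = 1.8164 g → mol O = 1.8164 ÷ 15.999 = 0.11353 mol
Divide by the smallest (0.11353 mol): C 1.500, H 3.000, O 1.000
Multiplying each by 2 gives whole numbers: C 3.00, H 6.00, O 2.00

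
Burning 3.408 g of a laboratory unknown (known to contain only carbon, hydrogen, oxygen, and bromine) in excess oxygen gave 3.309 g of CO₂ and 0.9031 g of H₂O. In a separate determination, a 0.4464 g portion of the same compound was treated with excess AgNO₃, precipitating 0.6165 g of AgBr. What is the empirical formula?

C3H4BrO

mol C = 3.309 g CO₂ ÷ 44.009 g/mol = 0.075189 mol
mol H = 2 × 0.9031 g H₂O ÷ 18.015 g/mol = 0.10026 mol
From the AgBr data: mol Br per gram of compound = (0.6165 ÷ 187.772) ÷ 0.4464 = 0.0073549 mol/g, so in the 3.408 g combustion sample mol Br = 0.025066 mol
mass O = 3.408 − (0.90310 + 0.10106 + 2.0028) = 0.40100 g → mol O = 0.40100 ÷ 15.999 = 0.025064 mol
Divide by the smallest (0.025064 mol): C 3.000, H 4.000, Br 1.000, O 1.000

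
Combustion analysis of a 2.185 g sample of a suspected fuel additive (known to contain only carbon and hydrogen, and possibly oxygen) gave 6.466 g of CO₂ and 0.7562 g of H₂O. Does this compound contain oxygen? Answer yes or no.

yes

mol C = 6.466 g CO₂ ÷ 44.009 g/mol = 0.14692 mol
mol H = 2 × 0.7562 g H₂O ÷ 18.015 g/mol = 0.083952 mol
C and H account for only 1.8493 g of the 2.185 g sample; the remaining 0.33567 g must be oxygen.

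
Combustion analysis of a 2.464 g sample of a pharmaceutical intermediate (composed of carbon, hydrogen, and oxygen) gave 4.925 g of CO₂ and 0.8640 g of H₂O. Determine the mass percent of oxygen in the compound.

mol C = 4.925 g CO₂ ÷ 44.009 g/mol = 0.11191 mol
mol H = 2 × 0.8640 g H₂O ÷ 18.015 g/mol = 0.095920 mol
mass O = 2.464 − (1.3441 + 0.096687) = 1.0232 g → mol O = 1.0232 ÷ 15.999 = 0.063952 mol
mass % O = 1.0232 g ÷ 2.464 g × 100%

41.52%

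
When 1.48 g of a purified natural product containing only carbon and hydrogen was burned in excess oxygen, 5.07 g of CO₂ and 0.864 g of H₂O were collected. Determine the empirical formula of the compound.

C6H5

mol C = 5.07 g CO₂ ÷ 44.009 g/mol = 0.1152 mol
mol H = 2 × 0.864 g H₂O ÷ 18.015 g/mol = 0.09592 mol
Divide by the smallest (0.09592 mol): C 1.201, H 1.000
Multiplying each by 5 gives whole numbers: C 6.01, H 5.00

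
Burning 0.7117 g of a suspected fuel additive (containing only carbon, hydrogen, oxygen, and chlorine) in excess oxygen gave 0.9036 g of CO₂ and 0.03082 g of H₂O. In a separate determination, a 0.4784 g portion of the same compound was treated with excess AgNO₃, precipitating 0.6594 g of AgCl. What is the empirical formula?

mol C = 0.9036 g CO₂ ÷ 44.009 g/mol = 0.020532 mol
mol H = 2 × 0.03082 g H₂O ÷ 18.015 g/mol = 0.0034216 mol
From the AgCl data: mol Cl per gram of compound = (0.6594 ÷ 143.318) ÷ 0.4784 = 0.0096174 mol/g, so in the 0.7117 g combustion sample mol Cl = 0.0068447 mol
mass O = 0.7117 − (0.24661 + 0.0034490 + 0.24264) = 0.21899 g → mol O = 0.21899 ÷ 15.999 = 0.013688 mol
Divide by the smallest (0.0034216 mol): C 6.001, H 1.000, Cl 2.000, O 4.000

C6HCl2O4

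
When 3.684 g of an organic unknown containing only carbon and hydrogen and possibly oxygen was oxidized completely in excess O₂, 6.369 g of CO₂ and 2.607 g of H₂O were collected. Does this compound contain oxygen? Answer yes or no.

yes

mol C = 6.369 g CO₂ ÷ 44.009 g/mol = 0.14472 mol
mol H = 2 × 2.607 g H₂O ÷ 18.015 g/mol = 0.28943 mol
C and H account for only 2.0300 g of the 3.684 g sample; the remaining 1.6540 g must be oxygen.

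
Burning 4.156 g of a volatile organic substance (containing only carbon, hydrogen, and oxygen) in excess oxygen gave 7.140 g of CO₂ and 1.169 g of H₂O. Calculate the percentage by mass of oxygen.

mol C = 7.140 g CO₂ ÷ 44.009 g/mol = 0.16224 mol
mol H = 2 × 1.169 g H₂O ÷ 18.015 g/mol = 0.12978 mol
mass O = 4.156 − (1.9487 + 0.13082) = 2.0765 g → mol O = 2.0765 ÷ 15.999 = 0.12979 mol
mass % O = 2.0765 g ÷ 4.156 g × 100%

49.96%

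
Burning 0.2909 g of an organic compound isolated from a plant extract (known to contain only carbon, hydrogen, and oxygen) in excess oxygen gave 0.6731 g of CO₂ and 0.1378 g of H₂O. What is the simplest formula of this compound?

C8H8O3

mol C = 0.6731 g CO₂ ÷ 44.009 g/mol = 0.015295 mol
mol H = 2 × 0.1378 g H₂O ÷ 18.015 g/mol = 0.015298 mol
mass O = 0.2909 − (0.18370 + 0.015421) = 0.091776 g → mol O = 0.091776 ÷ 15.999 = 0.0057363 mol
Divide by the smallest (0.0057363 mol): C 2.666, H 2.667, O 1.000
Multiplying each by 3 gives whole numbers: C 8.00, H 8.00, O 3.00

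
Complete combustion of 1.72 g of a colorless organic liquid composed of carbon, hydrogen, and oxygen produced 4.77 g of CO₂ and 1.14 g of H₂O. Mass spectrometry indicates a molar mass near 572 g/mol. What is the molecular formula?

C36H42O6

mol C = 4.77 g CO₂ ÷ 44.009 g/mol = 0.1084 mol
mol H = 2 × 1.14 g H₂O ÷ 18.015 g/mol = 0.1266 mol
mass O = 1.72 − (1.302 + 0.1276) = 0.2906 g → mol O = 0.2906 ÷ 15.999 = 0.01816 mol
Divide by the smallest (0.01816 mol): C 5.967, H 6.968, O 1.000
Empirical formula: C6H7O
Empirical-formula mass = 95.12 g/mol; 572 ÷ 95.12 ≈ 6, so the molecular formula is C36H42O6.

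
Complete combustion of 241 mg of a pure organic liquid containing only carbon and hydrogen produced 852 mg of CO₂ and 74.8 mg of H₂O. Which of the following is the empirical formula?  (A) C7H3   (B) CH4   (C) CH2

(A) C7H3

mol C = 0.852 g CO₂ ÷ 44.009 g/mol = 0.01936 mol
mol H = 2 × 0.0748 g H₂O ÷ 18.015 g/mol = 0.008304 mol
Divide by the smallest (0.008304 mol): C 2.331, H 1.000
Multiplying each by 3 gives whole numbers: C 6.99, H 3.00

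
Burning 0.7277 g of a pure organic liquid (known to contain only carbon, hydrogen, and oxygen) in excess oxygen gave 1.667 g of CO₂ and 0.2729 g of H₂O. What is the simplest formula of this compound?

C5H4O2

mol C = 1.667 g CO₂ ÷ 44.009 g/mol = 0.037879 mol
mol H = 2 × 0.2729 g H₂O ÷ 18.015 g/mol = 0.030297 mol
mass O = 0.7277 − (0.45496 + 0.030539) = 0.24220 g → mol O = 0.24220 ÷ 15.999 = 0.015138 mol
Divide by the smallest (0.015138 mol): C 2.502, H 2.001, O 1.000
Multiplying each by 2 gives whole numbers: C 5.00, H 4.00, O 2.00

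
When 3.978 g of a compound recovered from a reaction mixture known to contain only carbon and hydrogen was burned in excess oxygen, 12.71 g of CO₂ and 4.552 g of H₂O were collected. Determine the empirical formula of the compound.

C4H7

mol C = 12.71 g CO₂ ÷ 44.009 g/mol = 0.28880 mol
mol H = 2 × 4.552 g H₂O ÷ 18.015 g/mol = 0.50536 mol
Divide by the smallest (0.28880 mol): C 1.000, H 1.750
Multiplying each by 4 gives whole numbers: C 4.00, H 7.00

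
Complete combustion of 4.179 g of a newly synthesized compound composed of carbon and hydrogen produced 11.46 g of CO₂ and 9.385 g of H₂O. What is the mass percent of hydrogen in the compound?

mol C = 11.46 g CO₂ ÷ 44.009 g/mol = 0.26040 mol
mol H = 2 × 9.385 g H₂O ÷ 18.015 g/mol = 1.0419 mol
mass % H = 1.0502 g ÷ 4.179 g × 100%

25.13%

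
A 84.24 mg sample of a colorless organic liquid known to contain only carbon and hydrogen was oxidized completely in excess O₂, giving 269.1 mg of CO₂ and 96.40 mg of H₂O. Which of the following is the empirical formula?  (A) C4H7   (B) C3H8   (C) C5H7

(A) C4H7

mol C = 0.2691 g CO₂ ÷ 44.009 g/mol = 0.0061147 mol
mol H = 2 × 0.09640 g H₂O ÷ 18.015 g/mol = 0.010702 mol
Divide by the smallest (0.0061147 mol): C 1.000, H 1.750
Multiplying each by 4 gives whole numbers: C 4.00, H 7.00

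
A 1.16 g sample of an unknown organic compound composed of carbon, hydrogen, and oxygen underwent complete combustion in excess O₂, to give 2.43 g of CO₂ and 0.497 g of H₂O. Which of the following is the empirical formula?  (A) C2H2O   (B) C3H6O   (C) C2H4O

(A) C2H2O

mol C = 2.43 g CO₂ ÷ 44.009 g/mol = 0.05522 mol
mol H = 2 × 0.497 g H₂O ÷ 18.015 g/mol = 0.05518 mol
mass O = 1.16 − (0.6632 + 0.05562) = 0.4412 g → mol O = 0.4412 ÷ 15.999 = 0.02758 mol
Divide by the smallest (0.02758 mol): C 2.002, H 2.001, O 1.000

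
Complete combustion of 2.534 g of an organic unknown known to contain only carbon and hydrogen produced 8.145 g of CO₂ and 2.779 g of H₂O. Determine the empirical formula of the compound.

mol C = 8.145 g CO₂ ÷ 44.009 g/mol = 0.18508 mol
mol H = 2 × 2.779 g H₂O ÷ 18.015 g/mol = 0.30852 mol
Divide by the smallest (0.18508 mol): C 1.000, H 1.667
Multiplying each by 3 gives whole numbers: C 3.00, H 5.00

C3H5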